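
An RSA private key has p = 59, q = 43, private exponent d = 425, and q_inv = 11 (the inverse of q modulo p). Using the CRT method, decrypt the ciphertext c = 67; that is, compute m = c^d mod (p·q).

d_p = d mod (p−1) = 425 mod 58 = 19; d_q = d mod (q−1) = 5.
m₁ = c^(d_p) mod p: c ≡ 8 (mod 59), and 8^19 mod 59 = 30.
m₂ = c^(d_q) mod q: c ≡ 24 (mod 43), and 24^5 mod 43 = 13.
h = q_inv·(m₁ − m₂) mod p = 11·(30 − 13) mod 59 = 10.
m = m₂ + h·q = 13 + 10·43 = 443.

443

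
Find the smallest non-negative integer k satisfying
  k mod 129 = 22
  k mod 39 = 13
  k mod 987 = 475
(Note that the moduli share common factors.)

gcd(129, 39) = 3 and 3 | (13 − 22), so the pair is consistent; merging gives k ≡ 1183 (mod 1677), where 1677 = lcm(129, 39).
gcd(1677, 987) = 3 and 3 | (475 − 1183), so the pair is consistent; merging gives k ≡ 33046 (mod 551733), where 551733 = lcm(1677, 987).
The solution is unique modulo lcm(129, 39, 987) = 551733.

33046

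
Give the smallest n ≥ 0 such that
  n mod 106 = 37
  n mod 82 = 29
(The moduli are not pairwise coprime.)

Combine the congruences pairwise.
gcd(106, 82) = 2 and 2 | (29 − 37), so the pair is consistent; merging gives n ≡ 2899 (mod 4346), where 4346 = lcm(106, 82).
The solution is unique modulo lcm(106, 82) = 4346.

2899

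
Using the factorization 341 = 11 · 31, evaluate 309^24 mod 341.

1

Mod 11: 309 ≡ 1; by Fermat, exponent reduces to 24 mod 10 = 4; 1^4 ≡ 1 (mod 11).
Mod 31: 309 ≡ 30; 30^24 ≡ 1 (mod 31).
Combine by CRT: x ≡ 1 (mod 11), x ≡ 1 (mod 31) ⇒ x ≡ 1 (mod 341).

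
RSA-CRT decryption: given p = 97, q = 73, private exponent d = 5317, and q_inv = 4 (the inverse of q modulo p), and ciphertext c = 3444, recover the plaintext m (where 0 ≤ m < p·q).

d_p = d mod (p−1) = 5317 mod 96 = 37; d_q = d mod (q−1) = 61.
m₁ = c^(d_p) mod p: c ≡ 49 (mod 97), and 49^37 mod 97 = 11.
m₂ = c^(d_q) mod q: c ≡ 13 (mod 73), and 13^61 mod 73 = 44.
h = q_inv·(m₁ − m₂) mod p = 4·(11 − 44) mod 97 = 62.
m = m₂ + h·q = 44 + 62·73 = 4570.

4570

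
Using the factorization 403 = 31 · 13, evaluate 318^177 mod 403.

343

Mod 31: 318 ≡ 8; by Fermat, exponent reduces to 177 mod 30 = 27; 8^27 ≡ 2 (mod 31).
Mod 13: 318 ≡ 6; by Fermat, exponent reduces to 177 mod 12 = 9; 6^9 ≡ 5 (mod 13).
Combine by CRT: x ≡ 2 (mod 31), x ≡ 5 (mod 13) ⇒ x ≡ 343 (mod 403).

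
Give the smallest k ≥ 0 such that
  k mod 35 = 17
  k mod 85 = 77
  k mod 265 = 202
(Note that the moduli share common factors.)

Combine the congruences pairwise.
gcd(35, 85) = 5 and 5 | (77 − 17), so the pair is consistent; merging gives k ≡ 332 (mod 595), where 595 = lcm(35, 85).
gcd(595, 265) = 5 and 5 | (202 − 332), so the pair is consistent; merging gives k ≡ 30677 (mod 31535), where 31535 = lcm(595, 265).
The solution is unique modulo lcm(35, 85, 265) = 31535.

30677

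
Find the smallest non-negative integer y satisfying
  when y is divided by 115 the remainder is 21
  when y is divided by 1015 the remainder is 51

gcd(115, 1015) = 5 and 5 | (51 − 21), so the pair is consistent; merging gives y ≡ 13246 (mod 23345), where 23345 = lcm(115, 1015).
The solution is unique modulo lcm(115, 1015) = 23345.

13246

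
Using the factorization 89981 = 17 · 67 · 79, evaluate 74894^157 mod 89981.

Mod 17: 74894 ≡ 9; by Fermat, exponent reduces to 157 mod 16 = 13; 9^13 ≡ 8 (mod 17).
Mod 67: 74894 ≡ 55; by Fermat, exponent reduces to 157 mod 66 = 25; 55^25 ≡ 4 (mod 67).
Mod 79: 74894 ≡ 2; by Fermat, exponent reduces to 157 mod 78 = 1; 2^1 ≡ 2 (mod 79).
Combine by CRT: x ≡ 8 (mod 17), x ≡ 4 (mod 67), x ≡ 2 (mod 79) ⇒ x ≡ 36184 (mod 89981).

36184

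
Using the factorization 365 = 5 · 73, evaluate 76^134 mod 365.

Mod 5: 76 ≡ 1; by Fermat, exponent reduces to 134 mod 4 = 2; 1^2 ≡ 1 (mod 5).
Mod 73: 76 ≡ 3; by Fermat, exponent reduces to 134 mod 72 = 62; 3^62 ≡ 9 (mod 73).
Combine by CRT: x ≡ 1 (mod 5), x ≡ 9 (mod 73) ⇒ x ≡ 301 (mod 365).

301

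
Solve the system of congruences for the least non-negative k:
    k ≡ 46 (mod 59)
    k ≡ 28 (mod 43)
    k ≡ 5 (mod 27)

From k ≡ 46 (mod 59) write k = 46 + 59t. Substituting into k ≡ 28 (mod 43) gives 59t ≡ 25 (mod 43), and since 16⁻¹ ≡ 35 (mod 43), t ≡ 15. Hence k ≡ 46 + 59·15 = 931 (mod 2537).
From k ≡ 931 (mod 2537) write k = 931 + 2537t. Substituting into k ≡ 5 (mod 27) gives 2537t ≡ 19 (mod 27), and since 26⁻¹ ≡ 26 (mod 27), t ≡ 8. Hence k ≡ 931 + 2537·8 = 21227 (mod 68499).

21227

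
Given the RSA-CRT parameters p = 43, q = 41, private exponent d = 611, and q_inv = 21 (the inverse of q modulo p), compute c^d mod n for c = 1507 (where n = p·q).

1630

d_p = d mod (p−1) = 611 mod 42 = 23; d_q = d mod (q−1) = 11.
m₁ = c^(d_p) mod p: c ≡ 2 (mod 43), and 2^23 mod 43 = 39.
m₂ = c^(d_q) mod q: c ≡ 31 (mod 41), and 31^11 mod 41 = 31.
h = q_inv·(m₁ − m₂) mod p = 21·(39 − 31) mod 43 = 39.
m = m₂ + h·q = 31 + 39·41 = 1630.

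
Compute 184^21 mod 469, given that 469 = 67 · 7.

Mod 67: 184 ≡ 50; 50^21 ≡ 53 (mod 67).
Mod 7: 184 ≡ 2; by Fermat, exponent reduces to 21 mod 6 = 3; 2^3 ≡ 1 (mod 7).
Combine by CRT: x ≡ 53 (mod 67), x ≡ 1 (mod 7) ⇒ x ≡ 120 (mod 469).

120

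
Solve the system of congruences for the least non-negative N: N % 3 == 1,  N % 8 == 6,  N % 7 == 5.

The moduli are pairwise coprime; M = 3·8·7 = 168.
M/3 = 56; 56 ≡ 2 (mod 3); 2·2 ≡ 1, so inverse 2.
M/8 = 21; 21 ≡ 5 (mod 8); 5·5 ≡ 1, so inverse 5.
M/7 = 24; 24 ≡ 3 (mod 7); 3·5 ≡ 1, so inverse 5.
N ≡ 1·56·2 + 6·21·5 + 5·24·5 = 1342.
1342 mod 168 = 166.

166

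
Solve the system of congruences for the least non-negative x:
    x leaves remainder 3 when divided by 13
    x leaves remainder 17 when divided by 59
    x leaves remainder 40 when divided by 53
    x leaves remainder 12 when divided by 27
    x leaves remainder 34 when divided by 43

The moduli are pairwise coprime; N = 13·59·53·27·43 = 47195811.
N/13 = 3630447; 3630447 ≡ 2 (mod 13); 2·7 ≡ 1, so inverse 7.
N/59 = 799929; 799929 ≡ 7 (mod 59); 7·17 ≡ 1, so inverse 17.
N/53 = 890487; 890487 ≡ 34 (mod 53); 34·39 ≡ 1, so inverse 39.
N/27 = 1747993; 1747993 ≡ 13 (mod 27); 13·25 ≡ 1, so inverse 25.
N/43 = 1097577; 1097577 ≡ 2 (mod 43); 2·22 ≡ 1, so inverse 22.
x ≡ 3·3630447·7 + 17·799929·17 + 40·890487·39 + 12·1747993·25 + 34·1097577·22 = 3041964084.
3041964084 mod 47195811 = 21432180.

21432180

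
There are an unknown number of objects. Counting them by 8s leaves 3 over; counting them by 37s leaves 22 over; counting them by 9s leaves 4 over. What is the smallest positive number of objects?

355

Combine the congruences pairwise.
From N ≡ 3 (mod 8) write N = 3 + 8t. Substituting into N ≡ 22 (mod 37) gives 8t ≡ 19 (mod 37), and since 8⁻¹ ≡ 14 (mod 37), t ≡ 7. Hence N ≡ 3 + 8·7 = 59 (mod 296).
From N ≡ 59 (mod 296) write N = 59 + 296t. Substituting into N ≡ 4 (mod 9) gives 296t ≡ 8 (mod 9), and since 8⁻¹ ≡ 8 (mod 9), t ≡ 1. Hence N ≡ 59 + 296·1 = 355 (mod 2664).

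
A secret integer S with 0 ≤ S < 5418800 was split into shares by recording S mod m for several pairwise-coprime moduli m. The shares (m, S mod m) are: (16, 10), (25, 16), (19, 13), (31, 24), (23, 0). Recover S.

780666

The moduli are pairwise coprime; N = 16·25·19·31·23 = 5418800.
N/16 = 338675; 338675 ≡ 3 (mod 16); 3·11 ≡ 1, so inverse 11.
N/25 = 216752; 216752 ≡ 2 (mod 25); 2·13 ≡ 1, so inverse 13.
N/19 = 285200; 285200 ≡ 10 (mod 19); 10·2 ≡ 1, so inverse 2.
N/31 = 174800; 174800 ≡ 22 (mod 31); 22·24 ≡ 1, so inverse 24.
N/23 = 235600; 235600 ≡ 11 (mod 23); 11·21 ≡ 1, so inverse 21.
S ≡ 10·338675·11 + 16·216752·13 + 13·285200·2 + 24·174800·24 + 0·235600·21 = 190438666.
190438666 mod 5418800 = 780666.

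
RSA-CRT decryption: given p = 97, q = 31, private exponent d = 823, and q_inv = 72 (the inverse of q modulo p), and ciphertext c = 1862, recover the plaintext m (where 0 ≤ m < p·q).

721

d_p = d mod (p−1) = 823 mod 96 = 55; d_q = d mod (q−1) = 13.
m₁ = c^(d_p) mod p: c ≡ 19 (mod 97), and 19^55 mod 97 = 42.
m₂ = c^(d_q) mod q: c ≡ 2 (mod 31), and 2^13 mod 31 = 8.
h = q_inv·(m₁ − m₂) mod p = 72·(42 − 8) mod 97 = 23.
m = m₂ + h·q = 8 + 23·31 = 721.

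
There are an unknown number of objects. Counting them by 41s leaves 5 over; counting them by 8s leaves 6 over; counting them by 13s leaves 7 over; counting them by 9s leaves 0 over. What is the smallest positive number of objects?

Combine the congruences pairwise.
From N ≡ 5 (mod 41) write N = 5 + 41t. Substituting into N ≡ 6 (mod 8) gives 41t ≡ 1 (mod 8), and since 1⁻¹ ≡ 1 (mod 8), t ≡ 1. Hence N ≡ 5 + 41·1 = 46 (mod 328).
From N ≡ 46 (mod 328) write N = 46 + 328t. Substituting into N ≡ 7 (mod 13) gives 328t ≡ 0 (mod 13), and since 3⁻¹ ≡ 9 (mod 13), t ≡ 0. Hence N ≡ 46 + 328·0 = 46 (mod 4264).
From N ≡ 46 (mod 4264) write N = 46 + 4264t. Substituting into N ≡ 0 (mod 9) gives 4264t ≡ 8 (mod 9), and since 7⁻¹ ≡ 4 (mod 9), t ≡ 5. Hence N ≡ 46 + 4264·5 = 21366 (mod 38376).

21366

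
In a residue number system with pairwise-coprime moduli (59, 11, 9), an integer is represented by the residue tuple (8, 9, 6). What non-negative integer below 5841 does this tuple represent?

834

The moduli are pairwise coprime; N = 59·11·9 = 5841.
N/59 = 99; 99 ≡ 40 (mod 59); 40·31 ≡ 1, so inverse 31.
N/11 = 531; 531 ≡ 3 (mod 11); 3·4 ≡ 1, so inverse 4.
N/9 = 649; 649 ≡ 1 (mod 9), inverse 1.
x ≡ 8·99·31 + 9·531·4 + 6·649·1 = 47562.
47562 mod 5841 = 834.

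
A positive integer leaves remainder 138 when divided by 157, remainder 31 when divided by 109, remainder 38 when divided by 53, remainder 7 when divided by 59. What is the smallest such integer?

The moduli are pairwise coprime; M = 157·109·53·59 = 53512351.
M/157 = 340843; 340843 ≡ 153 (mod 157); 153·39 ≡ 1, so inverse 39.
M/109 = 490939; 490939 ≡ 3 (mod 109); 3·73 ≡ 1, so inverse 73.
M/53 = 1009667; 1009667 ≡ 17 (mod 53); 17·25 ≡ 1, so inverse 25.
M/59 = 906989; 906989 ≡ 41 (mod 59); 41·36 ≡ 1, so inverse 36.
N ≡ 138·340843·39 + 31·490939·73 + 38·1009667·25 + 7·906989·36 = 4133156861.
4133156861 mod 53512351 = 12705834.

12705834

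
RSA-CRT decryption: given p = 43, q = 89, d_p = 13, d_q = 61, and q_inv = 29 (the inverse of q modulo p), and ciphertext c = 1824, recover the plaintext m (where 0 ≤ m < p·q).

m₁ = c^(d_p) mod p: c ≡ 18 (mod 43), and 18^13 mod 43 = 29.
m₂ = c^(d_q) mod q: c ≡ 44 (mod 89), and 44^61 mod 89 = 57.
h = q_inv·(m₁ − m₂) mod p = 29·(29 − 57) mod 43 = 5.
m = m₂ + h·q = 57 + 5·89 = 502.

502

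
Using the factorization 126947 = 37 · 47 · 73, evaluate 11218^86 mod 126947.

Mod 37: 11218 ≡ 7; by Fermat, exponent reduces to 86 mod 36 = 14; 7^14 ≡ 9 (mod 37).
Mod 47: 11218 ≡ 32; by Fermat, exponent reduces to 86 mod 46 = 40; 32^40 ≡ 18 (mod 47).
Mod 73: 11218 ≡ 49; by Fermat, exponent reduces to 86 mod 72 = 14; 49^14 ≡ 65 (mod 73).
Combine by CRT: x ≡ 9 (mod 37), x ≡ 18 (mod 47), x ≡ 65 (mod 73) ⇒ x ≡ 44668 (mod 126947).

44668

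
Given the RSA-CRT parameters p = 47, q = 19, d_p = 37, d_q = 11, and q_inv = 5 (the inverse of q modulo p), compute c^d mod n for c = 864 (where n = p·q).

m₁ = c^(d_p) mod p: c ≡ 18 (mod 47), and 18^37 mod 47 = 36.
m₂ = c^(d_q) mod q: c ≡ 9 (mod 19), and 9^11 mod 19 = 5.
h = q_inv·(m₁ − m₂) mod p = 5·(36 − 5) mod 47 = 14.
m = m₂ + h·q = 5 + 14·19 = 271.

271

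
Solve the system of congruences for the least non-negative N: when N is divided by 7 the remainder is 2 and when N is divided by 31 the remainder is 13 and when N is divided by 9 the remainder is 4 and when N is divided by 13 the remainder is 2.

20659

Combine the congruences pairwise.
From N ≡ 2 (mod 7) write N = 2 + 7t. Substituting into N ≡ 13 (mod 31) gives 7t ≡ 11 (mod 31), and since 7⁻¹ ≡ 9 (mod 31), t ≡ 6. Hence N ≡ 2 + 7·6 = 44 (mod 217).
From N ≡ 44 (mod 217) write N = 44 + 217t. Substituting into N ≡ 4 (mod 9) gives 217t ≡ 5 (mod 9), and since 1⁻¹ ≡ 1 (mod 9), t ≡ 5. Hence N ≡ 44 + 217·5 = 1129 (mod 1953).
From N ≡ 1129 (mod 1953) write N = 1129 + 1953t. Substituting into N ≡ 2 (mod 13) gives 1953t ≡ 4 (mod 13), and since 3⁻¹ ≡ 9 (mod 13), t ≡ 10. Hence N ≡ 1129 + 1953·10 = 20659 (mod 25389).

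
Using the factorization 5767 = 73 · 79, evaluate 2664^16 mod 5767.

Mod 73: 2664 ≡ 36; 36^16 ≡ 4 (mod 73).
Mod 79: 2664 ≡ 57; 57^16 ≡ 62 (mod 79).
Combine by CRT: x ≡ 4 (mod 73), x ≡ 62 (mod 79) ⇒ x ≡ 3143 (mod 5767).

3143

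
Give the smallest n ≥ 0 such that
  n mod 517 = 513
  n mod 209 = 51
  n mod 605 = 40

269870

Combine the congruences pairwise.
gcd(517, 209) = 11 and 11 | (51 − 513), so the pair is consistent; merging gives n ≡ 4649 (mod 9823), where 9823 = lcm(517, 209).
gcd(9823, 605) = 11 and 11 | (40 − 4649), so the pair is consistent; merging gives n ≡ 269870 (mod 540265), where 540265 = lcm(9823, 605).
The solution is unique modulo lcm(517, 209, 605) = 540265.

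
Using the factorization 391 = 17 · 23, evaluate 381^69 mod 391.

Mod 17: 381 ≡ 7; by Fermat, exponent reduces to 69 mod 16 = 5; 7^5 ≡ 11 (mod 17).
Mod 23: 381 ≡ 13; by Fermat, exponent reduces to 69 mod 22 = 3; 13^3 ≡ 12 (mod 23).
Combine by CRT: x ≡ 11 (mod 17), x ≡ 12 (mod 23) ⇒ x ≡ 334 (mod 391).

334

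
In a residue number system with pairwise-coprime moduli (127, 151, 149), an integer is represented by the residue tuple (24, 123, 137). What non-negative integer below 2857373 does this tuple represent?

2701060

Combine the congruences pairwise.
From x ≡ 24 (mod 127) write x = 24 + 127t. Substituting into x ≡ 123 (mod 151) gives 127t ≡ 99 (mod 151), and since 127⁻¹ ≡ 44 (mod 151), t ≡ 128. Hence x ≡ 24 + 127·128 = 16280 (mod 19177).
From x ≡ 16280 (mod 19177) write x = 16280 + 19177t. Substituting into x ≡ 137 (mod 149) gives 19177t ≡ 98 (mod 149), and since 105⁻¹ ≡ 44 (mod 149), t ≡ 140. Hence x ≡ 16280 + 19177·140 = 2701060 (mod 2857373).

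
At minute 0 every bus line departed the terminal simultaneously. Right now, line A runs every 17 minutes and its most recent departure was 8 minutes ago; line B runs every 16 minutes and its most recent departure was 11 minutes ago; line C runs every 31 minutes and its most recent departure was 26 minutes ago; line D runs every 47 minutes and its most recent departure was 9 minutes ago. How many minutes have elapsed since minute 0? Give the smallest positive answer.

333803

The moduli are pairwise coprime; N = 17·16·31·47 = 396304.
N/17 = 23312; 23312 ≡ 5 (mod 17); 5·7 ≡ 1, so inverse 7.
N/16 = 24769; 24769 ≡ 1 (mod 16), inverse 1.
N/31 = 12784; 12784 ≡ 12 (mod 31); 12·13 ≡ 1, so inverse 13.
N/47 = 8432; 8432 ≡ 19 (mod 47); 19·5 ≡ 1, so inverse 5.
t ≡ 8·23312·7 + 11·24769·1 + 26·12784·13 + 9·8432·5 = 6278363.
6278363 mod 396304 = 333803.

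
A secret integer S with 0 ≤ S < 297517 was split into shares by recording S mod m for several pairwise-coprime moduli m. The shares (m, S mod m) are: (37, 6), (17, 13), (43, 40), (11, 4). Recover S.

169503

From S ≡ 6 (mod 37) write S = 6 + 37t. Substituting into S ≡ 13 (mod 17) gives 37t ≡ 7 (mod 17), and since 3⁻¹ ≡ 6 (mod 17), t ≡ 8. Hence S ≡ 6 + 37·8 = 302 (mod 629).
From S ≡ 302 (mod 629) write S = 302 + 629t. Substituting into S ≡ 40 (mod 43) gives 629t ≡ 39 (mod 43), and since 27⁻¹ ≡ 8 (mod 43), t ≡ 11. Hence S ≡ 302 + 629·11 = 7221 (mod 27047).
From S ≡ 7221 (mod 27047) write S = 7221 + 27047t. Substituting into S ≡ 4 (mod 11) gives 27047t ≡ 10 (mod 11), and since 9⁻¹ ≡ 5 (mod 11), t ≡ 6. Hence S ≡ 7221 + 27047·6 = 169503 (mod 297517).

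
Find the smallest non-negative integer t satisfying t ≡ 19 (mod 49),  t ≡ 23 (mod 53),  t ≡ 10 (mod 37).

28537

The moduli are pairwise coprime; N = 49·53·37 = 96089.
N/49 = 1961; 1961 ≡ 1 (mod 49), inverse 1.
N/53 = 1813; 1813 ≡ 11 (mod 53); 11·29 ≡ 1, so inverse 29.
N/37 = 2597; 2597 ≡ 7 (mod 37); 7·16 ≡ 1, so inverse 16.
t ≡ 19·1961·1 + 23·1813·29 + 10·2597·16 = 1662050.
1662050 mod 96089 = 28537.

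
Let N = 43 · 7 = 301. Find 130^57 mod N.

Mod 43: 130 ≡ 1; by Fermat, exponent reduces to 57 mod 42 = 15; 1^15 ≡ 1 (mod 43).
Mod 7: 130 ≡ 4; by Fermat, exponent reduces to 57 mod 6 = 3; 4^3 ≡ 1 (mod 7).
Combine by CRT: x ≡ 1 (mod 43), x ≡ 1 (mod 7) ⇒ x ≡ 1 (mod 301).

1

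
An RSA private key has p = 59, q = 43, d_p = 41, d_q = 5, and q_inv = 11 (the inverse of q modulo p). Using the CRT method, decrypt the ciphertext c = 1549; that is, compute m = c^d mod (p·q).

2151

m₁ = c^(d_p) mod p: c ≡ 15 (mod 59), and 15^41 mod 59 = 27.
m₂ = c^(d_q) mod q: c ≡ 1 (mod 43), and 1^5 mod 43 = 1.
h = q_inv·(m₁ − m₂) mod p = 11·(27 − 1) mod 59 = 50.
m = m₂ + h·q = 1 + 50·43 = 2151.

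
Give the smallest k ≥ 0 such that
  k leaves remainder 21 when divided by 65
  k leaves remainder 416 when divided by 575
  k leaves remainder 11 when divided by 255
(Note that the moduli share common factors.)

gcd(65, 575) = 5 and 5 | (416 − 21), so the pair is consistent; merging gives k ≡ 4441 (mod 7475), where 7475 = lcm(65, 575).
gcd(7475, 255) = 5 and 5 | (11 − 4441), so the pair is consistent; merging gives k ≡ 19391 (mod 381225), where 381225 = lcm(7475, 255).
The solution is unique modulo lcm(65, 575, 255) = 381225.

19391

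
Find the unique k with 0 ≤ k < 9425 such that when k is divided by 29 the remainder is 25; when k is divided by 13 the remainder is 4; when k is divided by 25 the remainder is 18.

8493

Combine the congruences pairwise.
From k ≡ 25 (mod 29) write k = 25 + 29t. Substituting into k ≡ 4 (mod 13) gives 29t ≡ 5 (mod 13), and since 3⁻¹ ≡ 9 (mod 13), t ≡ 6. Hence k ≡ 25 + 29·6 = 199 (mod 377).
From k ≡ 199 (mod 377) write k = 199 + 377t. Substituting into k ≡ 18 (mod 25) gives 377t ≡ 19 (mod 25), and since 2⁻¹ ≡ 13 (mod 25), t ≡ 22. Hence k ≡ 199 + 377·22 = 8493 (mod 9425).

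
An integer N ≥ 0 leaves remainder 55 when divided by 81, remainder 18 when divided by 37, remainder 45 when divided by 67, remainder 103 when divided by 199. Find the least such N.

The moduli are pairwise coprime; M = 81·37·67·199 = 39959001.
M/81 = 493321; 493321 ≡ 31 (mod 81); 31·34 ≡ 1, so inverse 34.
M/37 = 1079973; 1079973 ≡ 17 (mod 37); 17·24 ≡ 1, so inverse 24.
M/67 = 596403; 596403 ≡ 36 (mod 67); 36·54 ≡ 1, so inverse 54.
M/199 = 200799; 200799 ≡ 8 (mod 199); 8·25 ≡ 1, so inverse 25.
N ≡ 55·493321·34 + 18·1079973·24 + 45·596403·54 + 103·200799·25 = 3355375321.
3355375321 mod 39959001 = 38778238.

38778238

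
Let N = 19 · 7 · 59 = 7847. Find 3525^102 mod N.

4985

Mod 19: 3525 ≡ 10; by Fermat, exponent reduces to 102 mod 18 = 12; 10^12 ≡ 7 (mod 19).
Mod 7: 3525 ≡ 4; since 6 | 102, by Fermat 4^102 ≡ 1 (mod 7).
Mod 59: 3525 ≡ 44; by Fermat, exponent reduces to 102 mod 58 = 44; 44^44 ≡ 29 (mod 59).
Combine by CRT: x ≡ 7 (mod 19), x ≡ 1 (mod 7), x ≡ 29 (mod 59) ⇒ x ≡ 4985 (mod 7847).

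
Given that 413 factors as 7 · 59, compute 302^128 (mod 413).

Mod 7: 302 ≡ 1; by Fermat, exponent reduces to 128 mod 6 = 2; 1^2 ≡ 1 (mod 7).
Mod 59: 302 ≡ 7; by Fermat, exponent reduces to 128 mod 58 = 12; 7^12 ≡ 9 (mod 59).
Combine by CRT: x ≡ 1 (mod 7), x ≡ 9 (mod 59) ⇒ x ≡ 127 (mod 413).

127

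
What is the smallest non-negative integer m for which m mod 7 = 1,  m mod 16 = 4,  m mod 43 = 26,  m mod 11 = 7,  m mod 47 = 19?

856500

From m ≡ 1 (mod 7) write m = 1 + 7t. Substituting into m ≡ 4 (mod 16) gives 7t ≡ 3 (mod 16), and since 7⁻¹ ≡ 7 (mod 16), t ≡ 5. Hence m ≡ 1 + 7·5 = 36 (mod 112).
From m ≡ 36 (mod 112) write m = 36 + 112t. Substituting into m ≡ 26 (mod 43) gives 112t ≡ 33 (mod 43), and since 26⁻¹ ≡ 5 (mod 43), t ≡ 36. Hence m ≡ 36 + 112·36 = 4068 (mod 4816).
From m ≡ 4068 (mod 4816) write m = 4068 + 4816t. Substituting into m ≡ 7 (mod 11) gives 4816t ≡ 9 (mod 11), and since 9⁻¹ ≡ 5 (mod 11), t ≡ 1. Hence m ≡ 4068 + 4816·1 = 8884 (mod 52976).
From m ≡ 8884 (mod 52976) write m = 8884 + 52976t. Substituting into m ≡ 19 (mod 47) gives 52976t ≡ 18 (mod 47), and since 7⁻¹ ≡ 27 (mod 47), t ≡ 16. Hence m ≡ 8884 + 52976·16 = 856500 (mod 2489872).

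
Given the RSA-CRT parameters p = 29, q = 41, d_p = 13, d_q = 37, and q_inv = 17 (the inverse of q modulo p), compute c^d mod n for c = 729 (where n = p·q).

196

m₁ = c^(d_p) mod p: c ≡ 4 (mod 29), and 4^13 mod 29 = 22.
m₂ = c^(d_q) mod q: c ≡ 32 (mod 41), and 32^37 mod 41 = 32.
h = q_inv·(m₁ − m₂) mod p = 17·(22 − 32) mod 29 = 4.
m = m₂ + h·q = 32 + 4·41 = 196.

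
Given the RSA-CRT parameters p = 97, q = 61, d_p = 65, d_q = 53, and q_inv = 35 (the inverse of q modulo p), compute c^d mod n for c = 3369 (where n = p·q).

m₁ = c^(d_p) mod p: c ≡ 71 (mod 97), and 71^65 mod 97 = 60.
m₂ = c^(d_q) mod q: c ≡ 14 (mod 61), and 14^53 mod 61 = 48.
h = q_inv·(m₁ − m₂) mod p = 35·(60 − 48) mod 97 = 32.
m = m₂ + h·q = 48 + 32·61 = 2000.

2000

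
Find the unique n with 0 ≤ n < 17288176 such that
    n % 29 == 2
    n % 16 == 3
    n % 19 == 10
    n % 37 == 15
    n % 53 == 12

8405971

The moduli are pairwise coprime; M = 29·16·19·37·53 = 17288176.
M/29 = 596144; 596144 ≡ 20 (mod 29); 20·16 ≡ 1, so inverse 16.
M/16 = 1080511; 1080511 ≡ 15 (mod 16); 15·15 ≡ 1, so inverse 15.
M/19 = 909904; 909904 ≡ 13 (mod 19); 13·3 ≡ 1, so inverse 3.
M/37 = 467248; 467248 ≡ 12 (mod 37); 12·34 ≡ 1, so inverse 34.
M/53 = 326192; 326192 ≡ 30 (mod 53); 30·23 ≡ 1, so inverse 23.
n ≡ 2·596144·16 + 3·1080511·15 + 10·909904·3 + 15·467248·34 + 12·326192·23 = 423322195.
423322195 mod 17288176 = 8405971.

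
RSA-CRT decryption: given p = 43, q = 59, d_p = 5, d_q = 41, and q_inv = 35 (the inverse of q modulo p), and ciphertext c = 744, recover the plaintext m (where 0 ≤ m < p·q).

418

m₁ = c^(d_p) mod p: c ≡ 13 (mod 43), and 13^5 mod 43 = 31.
m₂ = c^(d_q) mod q: c ≡ 36 (mod 59), and 36^41 mod 59 = 5.
h = q_inv·(m₁ − m₂) mod p = 35·(31 − 5) mod 43 = 7.
m = m₂ + h·q = 5 + 7·59 = 418.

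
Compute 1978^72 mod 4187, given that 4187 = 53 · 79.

259

Mod 53: 1978 ≡ 17; by Fermat, exponent reduces to 72 mod 52 = 20; 17^20 ≡ 47 (mod 53).
Mod 79: 1978 ≡ 3; 3^72 ≡ 22 (mod 79).
Combine by CRT: x ≡ 47 (mod 53), x ≡ 22 (mod 79) ⇒ x ≡ 259 (mod 4187).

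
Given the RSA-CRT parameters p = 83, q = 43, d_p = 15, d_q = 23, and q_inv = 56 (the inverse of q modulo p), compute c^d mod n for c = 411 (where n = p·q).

1952

m₁ = c^(d_p) mod p: c ≡ 79 (mod 83), and 79^15 mod 83 = 43.
m₂ = c^(d_q) mod q: c ≡ 24 (mod 43), and 24^23 mod 43 = 17.
h = q_inv·(m₁ − m₂) mod p = 56·(43 − 17) mod 83 = 45.
m = m₂ + h·q = 17 + 45·43 = 1952.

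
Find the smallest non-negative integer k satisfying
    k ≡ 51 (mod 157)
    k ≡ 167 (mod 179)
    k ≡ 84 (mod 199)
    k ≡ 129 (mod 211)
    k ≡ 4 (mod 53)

24586332873

The moduli are pairwise coprime; N = 157·179·199·211·53 = 62540893951.
N/157 = 398349643; 398349643 ≡ 137 (mod 157); 137·102 ≡ 1, so inverse 102.
N/179 = 349390469; 349390469 ≡ 11 (mod 179); 11·114 ≡ 1, so inverse 114.
N/199 = 314275849; 314275849 ≡ 124 (mod 199); 124·130 ≡ 1, so inverse 130.
N/211 = 296402341; 296402341 ≡ 91 (mod 211); 91·160 ≡ 1, so inverse 160.
N/53 = 1180016867; 1180016867 ≡ 10 (mod 53); 10·16 ≡ 1, so inverse 16.
k ≡ 51·398349643·102 + 167·349390469·114 + 84·314275849·130 + 129·296402341·160 + 4·1180016867·16 = 18349068260516.
18349068260516 mod 62540893951 = 24586332873.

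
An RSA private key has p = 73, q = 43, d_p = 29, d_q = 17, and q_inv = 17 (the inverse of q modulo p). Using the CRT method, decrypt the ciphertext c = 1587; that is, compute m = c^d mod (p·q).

108

m₁ = c^(d_p) mod p: c ≡ 54 (mod 73), and 54^29 mod 73 = 35.
m₂ = c^(d_q) mod q: c ≡ 39 (mod 43), and 39^17 mod 43 = 22.
h = q_inv·(m₁ − m₂) mod p = 17·(35 − 22) mod 73 = 2.
m = m₂ + h·q = 22 + 2·43 = 108.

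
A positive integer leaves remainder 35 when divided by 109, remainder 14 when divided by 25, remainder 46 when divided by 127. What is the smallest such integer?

The moduli are pairwise coprime; N = 109·25·127 = 346075.
N/109 = 3175; 3175 ≡ 14 (mod 109); 14·39 ≡ 1, so inverse 39.
N/25 = 13843; 13843 ≡ 18 (mod 25); 18·7 ≡ 1, so inverse 7.
N/127 = 2725; 2725 ≡ 58 (mod 127); 58·46 ≡ 1, so inverse 46.
x ≡ 35·3175·39 + 14·13843·7 + 46·2725·46 = 11456589.
11456589 mod 346075 = 36114.

36114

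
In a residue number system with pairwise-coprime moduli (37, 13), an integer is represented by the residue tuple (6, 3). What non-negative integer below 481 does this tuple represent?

302

From x ≡ 6 (mod 37) write x = 6 + 37t. Substituting into x ≡ 3 (mod 13) gives 37t ≡ 10 (mod 13), and since 11⁻¹ ≡ 6 (mod 13), t ≡ 8. Hence x ≡ 6 + 37·8 = 302 (mod 481).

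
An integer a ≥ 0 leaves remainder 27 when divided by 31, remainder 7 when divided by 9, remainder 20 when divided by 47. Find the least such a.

7963

From a ≡ 27 (mod 31) write a = 27 + 31t. Substituting into a ≡ 7 (mod 9) gives 31t ≡ 7 (mod 9), and since 4⁻¹ ≡ 7 (mod 9), t ≡ 4. Hence a ≡ 27 + 31·4 = 151 (mod 279).
From a ≡ 151 (mod 279) write a = 151 + 279t. Substituting into a ≡ 20 (mod 47) gives 279t ≡ 10 (mod 47), and since 44⁻¹ ≡ 31 (mod 47), t ≡ 28. Hence a ≡ 151 + 279·28 = 7963 (mod 13113).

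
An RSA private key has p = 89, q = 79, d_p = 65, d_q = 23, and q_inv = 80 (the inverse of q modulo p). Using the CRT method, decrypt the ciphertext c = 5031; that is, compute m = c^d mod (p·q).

m₁ = c^(d_p) mod p: c ≡ 47 (mod 89), and 47^65 mod 89 = 53.
m₂ = c^(d_q) mod q: c ≡ 54 (mod 79), and 54^23 mod 79 = 6.
h = q_inv·(m₁ − m₂) mod p = 80·(53 − 6) mod 89 = 22.
m = m₂ + h·q = 6 + 22·79 = 1744.

1744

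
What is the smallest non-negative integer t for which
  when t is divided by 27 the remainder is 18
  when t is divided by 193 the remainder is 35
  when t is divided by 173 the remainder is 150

The moduli are pairwise coprime; N = 27·193·173 = 901503.
N/27 = 33389; 33389 ≡ 17 (mod 27); 17·8 ≡ 1, so inverse 8.
N/193 = 4671; 4671 ≡ 39 (mod 193); 39·99 ≡ 1, so inverse 99.
N/173 = 5211; 5211 ≡ 21 (mod 173); 21·33 ≡ 1, so inverse 33.
t ≡ 18·33389·8 + 35·4671·99 + 150·5211·33 = 46787481.
46787481 mod 901503 = 810828.

810828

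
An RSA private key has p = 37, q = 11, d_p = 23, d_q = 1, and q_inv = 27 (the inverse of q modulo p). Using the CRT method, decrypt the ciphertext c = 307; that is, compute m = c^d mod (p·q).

175

m₁ = c^(d_p) mod p: c ≡ 11 (mod 37), and 11^23 mod 37 = 27.
m₂ = c^(d_q) mod q: c ≡ 10 (mod 11), and 10^1 mod 11 = 10.
h = q_inv·(m₁ − m₂) mod p = 27·(27 − 10) mod 37 = 15.
m = m₂ + h·q = 10 + 15·11 = 175.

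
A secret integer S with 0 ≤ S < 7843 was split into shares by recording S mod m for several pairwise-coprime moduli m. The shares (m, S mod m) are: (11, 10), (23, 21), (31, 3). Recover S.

3816

From S ≡ 10 (mod 11) write S = 10 + 11t. Substituting into S ≡ 21 (mod 23) gives 11t ≡ 11 (mod 23), and since 11⁻¹ ≡ 21 (mod 23), t ≡ 1. Hence S ≡ 10 + 11·1 = 21 (mod 253).
From S ≡ 21 (mod 253) write S = 21 + 253t. Substituting into S ≡ 3 (mod 31) gives 253t ≡ 13 (mod 31), and since 5⁻¹ ≡ 25 (mod 31), t ≡ 15. Hence S ≡ 21 + 253·15 = 3816 (mod 7843).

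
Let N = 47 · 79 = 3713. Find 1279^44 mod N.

2264

Mod 47: 1279 ≡ 10; 10^44 ≡ 8 (mod 47).
Mod 79: 1279 ≡ 15; 15^44 ≡ 52 (mod 79).
Combine by CRT: x ≡ 8 (mod 47), x ≡ 52 (mod 79) ⇒ x ≡ 2264 (mod 3713).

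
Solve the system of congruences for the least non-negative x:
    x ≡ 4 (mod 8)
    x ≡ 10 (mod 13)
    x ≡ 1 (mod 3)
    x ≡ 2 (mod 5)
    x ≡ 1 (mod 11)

6172

The moduli are pairwise coprime; N = 8·13·3·5·11 = 17160.
N/8 = 2145; 2145 ≡ 1 (mod 8), inverse 1.
N/13 = 1320; 1320 ≡ 7 (mod 13); 7·2 ≡ 1, so inverse 2.
N/3 = 5720; 5720 ≡ 2 (mod 3); 2·2 ≡ 1, so inverse 2.
N/5 = 3432; 3432 ≡ 2 (mod 5); 2·3 ≡ 1, so inverse 3.
N/11 = 1560; 1560 ≡ 9 (mod 11); 9·5 ≡ 1, so inverse 5.
x ≡ 4·2145·1 + 10·1320·2 + 1·5720·2 + 2·3432·3 + 1·1560·5 = 74812.
74812 mod 17160 = 6172.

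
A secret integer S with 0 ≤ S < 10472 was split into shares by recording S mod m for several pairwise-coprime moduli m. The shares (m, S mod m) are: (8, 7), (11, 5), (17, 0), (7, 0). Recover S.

The moduli are pairwise coprime; N = 8·11·17·7 = 10472.
N/8 = 1309; 1309 ≡ 5 (mod 8); 5·5 ≡ 1, so inverse 5.
N/11 = 952; 952 ≡ 6 (mod 11); 6·2 ≡ 1, so inverse 2.
N/17 = 616; 616 ≡ 4 (mod 17); 4·13 ≡ 1, so inverse 13.
N/7 = 1496; 1496 ≡ 5 (mod 7); 5·3 ≡ 1, so inverse 3.
S ≡ 7·1309·5 + 5·952·2 + 0·616·13 + 0·1496·3 = 55335.
55335 mod 10472 = 2975.

2975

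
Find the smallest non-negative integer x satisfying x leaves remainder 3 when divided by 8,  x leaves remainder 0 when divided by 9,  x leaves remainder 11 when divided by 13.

531

The moduli are pairwise coprime; N = 8·9·13 = 936.
N/8 = 117; 117 ≡ 5 (mod 8); 5·5 ≡ 1, so inverse 5.
N/9 = 104; 104 ≡ 5 (mod 9); 5·2 ≡ 1, so inverse 2.
N/13 = 72; 72 ≡ 7 (mod 13); 7·2 ≡ 1, so inverse 2.
x ≡ 3·117·5 + 0·104·2 + 11·72·2 = 3339.
3339 mod 936 = 531.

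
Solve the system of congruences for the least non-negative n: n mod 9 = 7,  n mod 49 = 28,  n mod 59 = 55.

763

From n ≡ 7 (mod 9) write n = 7 + 9t. Substituting into n ≡ 28 (mod 49) gives 9t ≡ 21 (mod 49), and since 9⁻¹ ≡ 11 (mod 49), t ≡ 35. Hence n ≡ 7 + 9·35 = 322 (mod 441).
From n ≡ 322 (mod 441) write n = 322 + 441t. Substituting into n ≡ 55 (mod 59) gives 441t ≡ 28 (mod 59), and since 28⁻¹ ≡ 19 (mod 59), t ≡ 1. Hence n ≡ 322 + 441·1 = 763 (mod 26019).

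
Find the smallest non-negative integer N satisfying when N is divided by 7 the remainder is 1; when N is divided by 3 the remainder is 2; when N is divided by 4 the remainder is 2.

Combine the congruences pairwise.
From N ≡ 1 (mod 7) write N = 1 + 7t. Substituting into N ≡ 2 (mod 3) gives 7t ≡ 1 (mod 3), and since 1⁻¹ ≡ 1 (mod 3), t ≡ 1. Hence N ≡ 1 + 7·1 = 8 (mod 21).
From N ≡ 8 (mod 21) write N = 8 + 21t. Substituting into N ≡ 2 (mod 4) gives 21t ≡ 2 (mod 4), and since 1⁻¹ ≡ 1 (mod 4), t ≡ 2. Hence N ≡ 8 + 21·2 = 50 (mod 84).

50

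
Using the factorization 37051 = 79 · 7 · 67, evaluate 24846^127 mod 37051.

Mod 79: 24846 ≡ 40; by Fermat, exponent reduces to 127 mod 78 = 49; 40^49 ≡ 26 (mod 79).
Mod 7: 24846 ≡ 3; by Fermat, exponent reduces to 127 mod 6 = 1; 3^1 ≡ 3 (mod 7).
Mod 67: 24846 ≡ 56; by Fermat, exponent reduces to 127 mod 66 = 61; 56^61 ≡ 4 (mod 67).
Combine by CRT: x ≡ 26 (mod 79), x ≡ 3 (mod 7), x ≡ 4 (mod 67) ⇒ x ≡ 14878 (mod 37051).

14878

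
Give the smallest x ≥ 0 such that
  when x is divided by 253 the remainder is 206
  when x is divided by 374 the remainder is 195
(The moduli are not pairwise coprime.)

8049

gcd(253, 374) = 11 and 11 | (195 − 206), so the pair is consistent; merging gives x ≡ 8049 (mod 8602), where 8602 = lcm(253, 374).
The solution is unique modulo lcm(253, 374) = 8602.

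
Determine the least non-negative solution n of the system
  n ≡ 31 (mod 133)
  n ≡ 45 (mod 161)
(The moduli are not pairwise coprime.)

gcd(133, 161) = 7 and 7 | (45 − 31), so the pair is consistent; merging gives n ≡ 1494 (mod 3059), where 3059 = lcm(133, 161).
The solution is unique modulo lcm(133, 161) = 3059.

1494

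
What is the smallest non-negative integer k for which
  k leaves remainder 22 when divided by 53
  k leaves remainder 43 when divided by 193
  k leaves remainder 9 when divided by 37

The moduli are pairwise coprime; N = 53·193·37 = 378473.
N/53 = 7141; 7141 ≡ 39 (mod 53); 39·34 ≡ 1, so inverse 34.
N/193 = 1961; 1961 ≡ 31 (mod 193); 31·137 ≡ 1, so inverse 137.
N/37 = 10229; 10229 ≡ 17 (mod 37); 17·24 ≡ 1, so inverse 24.
k ≡ 22·7141·34 + 43·1961·137 + 9·10229·24 = 19103183.
19103183 mod 378473 = 179533.

179533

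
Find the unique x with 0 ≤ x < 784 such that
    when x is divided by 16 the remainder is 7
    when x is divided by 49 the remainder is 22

From x ≡ 7 (mod 16) write x = 7 + 16t. Substituting into x ≡ 22 (mod 49) gives 16t ≡ 15 (mod 49), and since 16⁻¹ ≡ 46 (mod 49), t ≡ 4. Hence x ≡ 7 + 16·4 = 71 (mod 784).

71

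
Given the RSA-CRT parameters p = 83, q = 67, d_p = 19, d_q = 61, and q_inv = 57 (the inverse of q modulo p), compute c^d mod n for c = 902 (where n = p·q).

2190

m₁ = c^(d_p) mod p: c ≡ 72 (mod 83), and 72^19 mod 83 = 32.
m₂ = c^(d_q) mod q: c ≡ 31 (mod 67), and 31^61 mod 67 = 46.
h = q_inv·(m₁ − m₂) mod p = 57·(32 − 46) mod 83 = 32.
m = m₂ + h·q = 46 + 32·67 = 2190.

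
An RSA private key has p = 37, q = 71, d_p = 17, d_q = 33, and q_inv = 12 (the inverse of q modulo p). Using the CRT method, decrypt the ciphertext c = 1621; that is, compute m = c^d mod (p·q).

m₁ = c^(d_p) mod p: c ≡ 30 (mod 37), and 30^17 mod 37 = 21.
m₂ = c^(d_q) mod q: c ≡ 59 (mod 71), and 59^33 mod 71 = 35.
h = q_inv·(m₁ − m₂) mod p = 12·(21 − 35) mod 37 = 17.
m = m₂ + h·q = 35 + 17·71 = 1242.

1242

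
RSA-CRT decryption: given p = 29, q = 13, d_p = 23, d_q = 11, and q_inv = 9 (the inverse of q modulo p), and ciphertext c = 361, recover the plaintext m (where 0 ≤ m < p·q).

m₁ = c^(d_p) mod p: c ≡ 13 (mod 29), and 13^23 mod 29 = 5.
m₂ = c^(d_q) mod q: c ≡ 10 (mod 13), and 10^11 mod 13 = 4.
h = q_inv·(m₁ − m₂) mod p = 9·(5 − 4) mod 29 = 9.
m = m₂ + h·q = 4 + 9·13 = 121.

121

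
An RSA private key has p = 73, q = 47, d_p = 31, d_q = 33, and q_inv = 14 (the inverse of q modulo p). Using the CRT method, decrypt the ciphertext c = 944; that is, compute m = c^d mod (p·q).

m₁ = c^(d_p) mod p: c ≡ 68 (mod 73), and 68^31 mod 73 = 26.
m₂ = c^(d_q) mod q: c ≡ 4 (mod 47), and 4^33 mod 47 = 6.
h = q_inv·(m₁ − m₂) mod p = 14·(26 − 6) mod 73 = 61.
m = m₂ + h·q = 6 + 61·47 = 2873.

2873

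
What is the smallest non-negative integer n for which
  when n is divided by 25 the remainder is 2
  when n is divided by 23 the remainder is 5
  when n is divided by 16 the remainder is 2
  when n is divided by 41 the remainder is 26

251602

The moduli are pairwise coprime; M = 25·23·16·41 = 377200.
M/25 = 15088; 15088 ≡ 13 (mod 25); 13·2 ≡ 1, so inverse 2.
M/23 = 16400; 16400 ≡ 1 (mod 23), inverse 1.
M/16 = 23575; 23575 ≡ 7 (mod 16); 7·7 ≡ 1, so inverse 7.
M/41 = 9200; 9200 ≡ 16 (mod 41); 16·18 ≡ 1, so inverse 18.
n ≡ 2·15088·2 + 5·16400·1 + 2·23575·7 + 26·9200·18 = 4778002.
4778002 mod 377200 = 251602.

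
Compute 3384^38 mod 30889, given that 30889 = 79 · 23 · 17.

5050

Mod 79: 3384 ≡ 66; 66^38 ≡ 73 (mod 79).
Mod 23: 3384 ≡ 3; by Fermat, exponent reduces to 38 mod 22 = 16; 3^16 ≡ 13 (mod 23).
Mod 17: 3384 ≡ 1; by Fermat, exponent reduces to 38 mod 16 = 6; 1^6 ≡ 1 (mod 17).
Combine by CRT: x ≡ 73 (mod 79), x ≡ 13 (mod 23), x ≡ 1 (mod 17) ⇒ x ≡ 5050 (mod 30889).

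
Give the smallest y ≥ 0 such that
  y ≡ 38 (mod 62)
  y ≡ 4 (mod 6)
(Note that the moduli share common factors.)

Combine the congruences pairwise.
gcd(62, 6) = 2 and 2 | (4 − 38), so the pair is consistent; merging gives y ≡ 100 (mod 186), where 186 = lcm(62, 6).
The solution is unique modulo lcm(62, 6) = 186.

100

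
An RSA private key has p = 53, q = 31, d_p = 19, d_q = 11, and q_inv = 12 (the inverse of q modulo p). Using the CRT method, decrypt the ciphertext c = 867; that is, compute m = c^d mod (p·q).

1270

m₁ = c^(d_p) mod p: c ≡ 19 (mod 53), and 19^19 mod 53 = 51.
m₂ = c^(d_q) mod q: c ≡ 30 (mod 31), and 30^11 mod 31 = 30.
h = q_inv·(m₁ − m₂) mod p = 12·(51 − 30) mod 53 = 40.
m = m₂ + h·q = 30 + 40·31 = 1270.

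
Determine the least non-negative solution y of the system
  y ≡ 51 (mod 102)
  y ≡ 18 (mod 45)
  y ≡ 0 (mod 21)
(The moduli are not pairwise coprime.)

3213

gcd(102, 45) = 3 and 3 | (18 − 51), so the pair is consistent; merging gives y ≡ 153 (mod 1530), where 1530 = lcm(102, 45).
gcd(1530, 21) = 3 and 3 | (0 − 153), so the pair is consistent; merging gives y ≡ 3213 (mod 10710), where 10710 = lcm(1530, 21).
The solution is unique modulo lcm(102, 45, 21) = 10710.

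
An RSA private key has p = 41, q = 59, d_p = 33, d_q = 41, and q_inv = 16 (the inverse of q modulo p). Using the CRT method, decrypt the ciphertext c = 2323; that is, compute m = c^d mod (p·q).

m₁ = c^(d_p) mod p: c ≡ 27 (mod 41), and 27^33 mod 41 = 27.
m₂ = c^(d_q) mod q: c ≡ 22 (mod 59), and 22^41 mod 59 = 53.
h = q_inv·(m₁ − m₂) mod p = 16·(27 − 53) mod 41 = 35.
m = m₂ + h·q = 53 + 35·59 = 2118.

2118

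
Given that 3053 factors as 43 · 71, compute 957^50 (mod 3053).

2806

Mod 43: 957 ≡ 11; by Fermat, exponent reduces to 50 mod 42 = 8; 11^8 ≡ 11 (mod 43).
Mod 71: 957 ≡ 34; 34^50 ≡ 37 (mod 71).
Combine by CRT: x ≡ 11 (mod 43), x ≡ 37 (mod 71) ⇒ x ≡ 2806 (mod 3053).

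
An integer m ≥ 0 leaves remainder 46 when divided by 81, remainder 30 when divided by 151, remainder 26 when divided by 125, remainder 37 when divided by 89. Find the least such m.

The moduli are pairwise coprime; N = 81·151·125·89 = 136069875.
N/81 = 1679875; 1679875 ≡ 16 (mod 81); 16·76 ≡ 1, so inverse 76.
N/151 = 901125; 901125 ≡ 108 (mod 151); 108·7 ≡ 1, so inverse 7.
N/125 = 1088559; 1088559 ≡ 59 (mod 125); 59·89 ≡ 1, so inverse 89.
N/89 = 1528875; 1528875 ≡ 33 (mod 89); 33·27 ≡ 1, so inverse 27.
m ≡ 46·1679875·76 + 30·901125·7 + 26·1088559·89 + 37·1528875·27 = 10108350901.
10108350901 mod 136069875 = 39180151.

39180151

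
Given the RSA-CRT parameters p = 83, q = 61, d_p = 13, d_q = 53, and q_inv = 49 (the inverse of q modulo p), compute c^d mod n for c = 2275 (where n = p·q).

m₁ = c^(d_p) mod p: c ≡ 34 (mod 83), and 34^13 mod 83 = 8.
m₂ = c^(d_q) mod q: c ≡ 18 (mod 61), and 18^53 mod 61 = 30.
h = q_inv·(m₁ − m₂) mod p = 49·(8 − 30) mod 83 = 1.
m = m₂ + h·q = 30 + 1·61 = 91.

91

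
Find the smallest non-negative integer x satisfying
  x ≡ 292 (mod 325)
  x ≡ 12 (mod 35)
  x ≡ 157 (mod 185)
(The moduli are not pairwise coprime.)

25317

Combine the congruences pairwise.
gcd(325, 35) = 5 and 5 | (12 − 292), so the pair is consistent; merging gives x ≡ 292 (mod 2275), where 2275 = lcm(325, 35).
gcd(2275, 185) = 5 and 5 | (157 − 292), so the pair is consistent; merging gives x ≡ 25317 (mod 84175), where 84175 = lcm(2275, 185).
The solution is unique modulo lcm(325, 35, 185) = 84175.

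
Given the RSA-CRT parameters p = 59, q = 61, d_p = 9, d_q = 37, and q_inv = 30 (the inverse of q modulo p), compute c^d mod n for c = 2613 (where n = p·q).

1795

m₁ = c^(d_p) mod p: c ≡ 17 (mod 59), and 17^9 mod 59 = 25.
m₂ = c^(d_q) mod q: c ≡ 51 (mod 61), and 51^37 mod 61 = 26.
h = q_inv·(m₁ − m₂) mod p = 30·(25 − 26) mod 59 = 29.
m = m₂ + h·q = 26 + 29·61 = 1795.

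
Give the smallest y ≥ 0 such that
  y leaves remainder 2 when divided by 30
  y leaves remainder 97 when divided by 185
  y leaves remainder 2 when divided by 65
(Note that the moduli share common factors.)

Combine the congruences pairwise.
gcd(30, 185) = 5 and 5 | (97 − 2), so the pair is consistent; merging gives y ≡ 1022 (mod 1110), where 1110 = lcm(30, 185).
gcd(1110, 65) = 5 and 5 | (2 − 1022), so the pair is consistent; merging gives y ≡ 5462 (mod 14430), where 14430 = lcm(1110, 65).
The solution is unique modulo lcm(30, 185, 65) = 14430.

5462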